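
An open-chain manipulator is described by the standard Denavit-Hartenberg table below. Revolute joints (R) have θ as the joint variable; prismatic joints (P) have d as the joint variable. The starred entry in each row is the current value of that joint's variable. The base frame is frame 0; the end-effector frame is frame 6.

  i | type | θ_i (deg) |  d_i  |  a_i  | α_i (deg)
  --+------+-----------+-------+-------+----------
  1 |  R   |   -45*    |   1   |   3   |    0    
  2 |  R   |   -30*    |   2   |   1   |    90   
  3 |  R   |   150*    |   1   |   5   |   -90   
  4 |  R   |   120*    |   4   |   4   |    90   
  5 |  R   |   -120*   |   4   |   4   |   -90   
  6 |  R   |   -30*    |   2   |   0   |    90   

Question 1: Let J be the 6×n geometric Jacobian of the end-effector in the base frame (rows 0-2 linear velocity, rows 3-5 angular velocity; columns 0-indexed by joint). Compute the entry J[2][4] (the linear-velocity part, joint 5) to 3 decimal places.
-0.884

axis z_4 = (0.2888,0.8539,0.4330); lever o_n−o_4 = (1.4789,1.3114,5.6651)
cross product → J_v[:, 4] = (4.2693,-0.9960,-0.8840)
J_ω[:, 4] = z_4
entry J[2][4] = -0.8840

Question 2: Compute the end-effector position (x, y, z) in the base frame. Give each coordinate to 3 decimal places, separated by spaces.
5.049 3.303 6.701

after link 1: o_1 = (2.1213, -2.1213, 1.0000)
after link 2: o_2 = (2.3801, -3.0872, 3.0000)
after link 3: o_3 = (0.2935, 0.8365, 5.5000)
after link 4: o_4 = (3.5702, 1.9919, 1.0359)
after link 5: o_5 = (3.2767, 4.1225, 6.2679)
after link 6: o_6 = (5.0491, 3.3033, 6.7010)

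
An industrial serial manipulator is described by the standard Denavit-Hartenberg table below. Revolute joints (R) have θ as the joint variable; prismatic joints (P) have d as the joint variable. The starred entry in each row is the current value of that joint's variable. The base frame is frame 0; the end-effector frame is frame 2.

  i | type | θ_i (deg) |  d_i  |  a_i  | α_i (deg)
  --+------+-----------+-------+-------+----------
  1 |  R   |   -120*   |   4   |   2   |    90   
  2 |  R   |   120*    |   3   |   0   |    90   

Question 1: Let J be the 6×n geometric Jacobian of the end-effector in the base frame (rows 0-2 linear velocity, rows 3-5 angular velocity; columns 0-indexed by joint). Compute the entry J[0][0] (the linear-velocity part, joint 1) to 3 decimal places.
axis z_0 = ẑ; lever o_n−o_0 = (-3.5981,-0.2321,4.0000)
cross product → J_v[:, 0] = (0.2321,-3.5981,0.0000)
J_ω[:, 0] = z_0
entry J[0][0] = 0.2321

0.232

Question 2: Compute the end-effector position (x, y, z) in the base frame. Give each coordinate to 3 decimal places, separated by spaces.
after link 1: o_1 = (-1.0000, -1.7321, 4.0000)
after link 2: o_2 = (-3.5981, -0.2321, 4.0000)

-3.598 -0.232 4.000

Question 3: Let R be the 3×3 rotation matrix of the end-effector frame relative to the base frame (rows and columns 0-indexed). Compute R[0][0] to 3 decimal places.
0.250

End-effector x-axis (col 0 of R) = (0.2500,0.4330,0.8660)
R[0][0] = 0.2500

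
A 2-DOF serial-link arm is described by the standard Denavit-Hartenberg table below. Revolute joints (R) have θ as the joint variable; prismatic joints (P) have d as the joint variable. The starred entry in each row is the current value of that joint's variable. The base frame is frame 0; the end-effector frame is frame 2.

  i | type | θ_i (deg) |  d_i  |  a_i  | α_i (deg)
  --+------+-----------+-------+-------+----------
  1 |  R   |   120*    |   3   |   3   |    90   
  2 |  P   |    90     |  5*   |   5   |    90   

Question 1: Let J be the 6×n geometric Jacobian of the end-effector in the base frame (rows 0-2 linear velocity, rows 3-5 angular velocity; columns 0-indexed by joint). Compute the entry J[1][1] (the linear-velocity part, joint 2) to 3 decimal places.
0.500

prismatic axis z_1 = (0.8660,0.5000,0.0000)
J_v[:, 1] = z_1; J_ω[:, 1] = (0,0,0)
entry J[1][1] = 0.5000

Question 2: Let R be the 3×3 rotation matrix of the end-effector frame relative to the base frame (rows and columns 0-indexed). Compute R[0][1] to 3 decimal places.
End-effector y-axis (col 1 of R) = (0.8660,0.5000,0.0000)
R[0][1] = 0.8660

0.866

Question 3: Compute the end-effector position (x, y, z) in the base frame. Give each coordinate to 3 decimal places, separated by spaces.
after link 1: o_1 = (-1.5000, 2.5981, 3.0000)
after link 2: o_2 = (2.8301, 5.0981, 8.0000)

2.830 5.098 8.000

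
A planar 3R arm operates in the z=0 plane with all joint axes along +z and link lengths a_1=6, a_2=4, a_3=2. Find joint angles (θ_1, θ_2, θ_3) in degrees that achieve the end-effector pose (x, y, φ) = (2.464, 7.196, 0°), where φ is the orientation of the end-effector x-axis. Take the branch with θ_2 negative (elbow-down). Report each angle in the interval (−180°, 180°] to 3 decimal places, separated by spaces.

wrist centre = target − a_3·(cos φ, sin φ) = (0.4640, 7.1960)
cos θ_2 = (51.9977−6²−4²)/(2·6·4) = -0.0000; θ_2 = -90.0027° (elbow-down)
β = atan2(7.1960,0.4640) = 86.3107°; ψ = atan2(-4.0000,5.9998) = -33.6909°
θ_1 = β − ψ = 120.0016°
θ_3 = φ − θ_1 − θ_2 = -29.9988° (wrapped to (-180°,180°])

120.002 -90.003 -29.999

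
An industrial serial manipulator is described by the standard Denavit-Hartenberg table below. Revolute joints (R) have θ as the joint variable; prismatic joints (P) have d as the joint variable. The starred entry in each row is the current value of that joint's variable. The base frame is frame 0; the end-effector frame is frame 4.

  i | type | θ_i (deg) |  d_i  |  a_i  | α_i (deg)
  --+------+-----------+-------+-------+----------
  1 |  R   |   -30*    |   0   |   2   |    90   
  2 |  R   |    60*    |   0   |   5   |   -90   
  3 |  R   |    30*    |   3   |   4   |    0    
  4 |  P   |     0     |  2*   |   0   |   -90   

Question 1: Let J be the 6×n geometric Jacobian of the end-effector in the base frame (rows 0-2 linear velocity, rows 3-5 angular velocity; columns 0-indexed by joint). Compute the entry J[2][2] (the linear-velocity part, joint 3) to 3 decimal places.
axis z_2 = (-0.7500,0.4330,0.5000); lever o_n−o_2 = (-1.2500,3.0311,5.5000)
cross product → J_v[:, 2] = (0.8660,3.5000,-1.7321)
J_ω[:, 2] = z_2
entry J[2][2] = -1.7321

-1.732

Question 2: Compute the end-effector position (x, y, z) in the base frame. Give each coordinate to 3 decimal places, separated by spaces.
2.647 0.781 9.830

after link 1: o_1 = (1.7321, -1.0000, 0.0000)
after link 2: o_2 = (3.8971, -2.2500, 4.3301)
after link 3: o_3 = (4.1471, -0.0849, 8.8301)
after link 4: o_4 = (2.6471, 0.7811, 9.8301)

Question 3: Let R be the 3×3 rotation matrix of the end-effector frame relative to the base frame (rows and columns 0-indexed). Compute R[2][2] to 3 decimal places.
-0.433

End-effector z-axis (col 2 of R) = (0.2165,0.8750,-0.4330)
R[2][2] = -0.4330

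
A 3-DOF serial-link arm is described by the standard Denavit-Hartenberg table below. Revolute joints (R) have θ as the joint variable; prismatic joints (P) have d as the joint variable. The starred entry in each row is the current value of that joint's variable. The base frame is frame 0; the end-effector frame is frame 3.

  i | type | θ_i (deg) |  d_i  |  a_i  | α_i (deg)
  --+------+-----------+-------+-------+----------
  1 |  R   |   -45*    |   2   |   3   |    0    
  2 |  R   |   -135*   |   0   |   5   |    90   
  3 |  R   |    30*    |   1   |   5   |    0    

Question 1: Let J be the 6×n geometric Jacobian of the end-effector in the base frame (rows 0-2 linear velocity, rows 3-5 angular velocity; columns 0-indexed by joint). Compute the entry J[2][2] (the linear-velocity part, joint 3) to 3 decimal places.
axis z_2 = (-0.0000,1.0000,0.0000); lever o_n−o_2 = (-4.3301,1.0000,2.5000)
cross product → J_v[:, 2] = (2.5000,0.0000,4.3301)
J_ω[:, 2] = z_2
entry J[2][2] = 4.3301

4.330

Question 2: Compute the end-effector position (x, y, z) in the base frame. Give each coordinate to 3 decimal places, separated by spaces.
after link 1: o_1 = (2.1213, -2.1213, 2.0000)
after link 2: o_2 = (-2.8787, -2.1213, 2.0000)
after link 3: o_3 = (-7.2088, -1.1213, 4.5000)

-7.209 -1.121 4.500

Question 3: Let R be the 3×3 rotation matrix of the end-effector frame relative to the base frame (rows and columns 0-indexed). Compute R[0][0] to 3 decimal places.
-0.866

End-effector x-axis (col 0 of R) = (-0.8660,-0.0000,0.5000)
R[0][0] = -0.8660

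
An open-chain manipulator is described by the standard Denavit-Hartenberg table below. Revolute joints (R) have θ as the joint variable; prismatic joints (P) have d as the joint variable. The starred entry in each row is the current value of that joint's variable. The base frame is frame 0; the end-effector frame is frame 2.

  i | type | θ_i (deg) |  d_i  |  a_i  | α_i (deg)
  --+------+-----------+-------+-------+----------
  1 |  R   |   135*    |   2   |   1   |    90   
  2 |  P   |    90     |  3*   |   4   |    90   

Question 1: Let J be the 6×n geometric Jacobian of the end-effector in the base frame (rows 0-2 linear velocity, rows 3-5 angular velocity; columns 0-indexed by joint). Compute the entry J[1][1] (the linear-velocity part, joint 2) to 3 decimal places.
0.707

prismatic axis z_1 = (0.7071,0.7071,0.0000)
J_v[:, 1] = z_1; J_ω[:, 1] = (0,0,0)
entry J[1][1] = 0.7071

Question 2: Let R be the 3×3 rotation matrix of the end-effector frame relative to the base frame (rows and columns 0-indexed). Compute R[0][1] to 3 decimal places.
0.707

End-effector y-axis (col 1 of R) = (0.7071,0.7071,0.0000)
R[0][1] = 0.7071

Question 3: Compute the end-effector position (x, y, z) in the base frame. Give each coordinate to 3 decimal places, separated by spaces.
after link 1: o_1 = (-0.7071, 0.7071, 2.0000)
after link 2: o_2 = (1.4142, 2.8284, 6.0000)

1.414 2.828 6.000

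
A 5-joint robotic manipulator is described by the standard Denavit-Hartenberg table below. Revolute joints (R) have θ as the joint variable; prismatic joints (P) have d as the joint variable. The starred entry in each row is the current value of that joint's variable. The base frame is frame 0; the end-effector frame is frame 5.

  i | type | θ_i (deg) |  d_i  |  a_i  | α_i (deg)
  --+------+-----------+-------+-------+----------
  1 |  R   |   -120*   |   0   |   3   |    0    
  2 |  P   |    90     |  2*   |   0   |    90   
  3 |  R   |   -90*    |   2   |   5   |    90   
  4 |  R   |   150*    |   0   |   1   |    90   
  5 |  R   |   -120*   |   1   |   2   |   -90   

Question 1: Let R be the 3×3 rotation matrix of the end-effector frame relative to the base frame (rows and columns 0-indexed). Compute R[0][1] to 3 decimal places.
0.433

End-effector y-axis (col 1 of R) = (0.4330,0.7500,0.5000)
R[0][1] = 0.4330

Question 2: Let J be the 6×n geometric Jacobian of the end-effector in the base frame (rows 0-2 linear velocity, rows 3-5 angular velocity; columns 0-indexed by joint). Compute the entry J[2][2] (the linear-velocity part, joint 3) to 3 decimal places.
axis z_2 = (-0.5000,-0.8660,0.0000); lever o_n−o_2 = (0.0670,-3.3481,-5.5000)
cross product → J_v[:, 2] = (4.7631,-2.7500,1.7321)
J_ω[:, 2] = z_2
entry J[2][2] = 1.7321

1.732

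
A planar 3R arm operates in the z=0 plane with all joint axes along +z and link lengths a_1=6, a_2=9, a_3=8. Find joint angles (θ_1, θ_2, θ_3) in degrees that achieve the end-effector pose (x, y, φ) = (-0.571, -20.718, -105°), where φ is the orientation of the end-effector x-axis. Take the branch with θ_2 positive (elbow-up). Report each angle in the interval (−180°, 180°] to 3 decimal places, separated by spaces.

-120.000 59.997 -44.997

wrist centre = target − a_3·(cos φ, sin φ) = (1.4996, -12.9906)
cos θ_2 = (171.0042−6²−9²)/(2·6·9) = 0.5000; θ_2 = 59.9974° (elbow-up)
β = atan2(-12.9906,1.4996) = -83.4153°; ψ = atan2(7.7940,10.5003) = 36.5852°
θ_1 = β − ψ = -120.0004°
θ_3 = φ − θ_1 − θ_2 = -44.9970° (wrapped to (-180°,180°])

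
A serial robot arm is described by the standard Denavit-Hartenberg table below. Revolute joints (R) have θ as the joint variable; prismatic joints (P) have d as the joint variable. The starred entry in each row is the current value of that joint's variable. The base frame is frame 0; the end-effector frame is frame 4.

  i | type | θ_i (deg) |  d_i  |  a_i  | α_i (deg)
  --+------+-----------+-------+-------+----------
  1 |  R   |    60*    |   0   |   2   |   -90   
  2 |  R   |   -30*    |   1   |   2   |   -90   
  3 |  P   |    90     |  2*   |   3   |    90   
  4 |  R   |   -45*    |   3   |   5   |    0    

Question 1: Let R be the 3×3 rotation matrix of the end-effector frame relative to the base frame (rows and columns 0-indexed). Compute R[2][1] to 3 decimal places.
End-effector y-axis (col 1 of R) = (0.7891,-0.0474,-0.6124)
R[2][1] = -0.6124

-0.612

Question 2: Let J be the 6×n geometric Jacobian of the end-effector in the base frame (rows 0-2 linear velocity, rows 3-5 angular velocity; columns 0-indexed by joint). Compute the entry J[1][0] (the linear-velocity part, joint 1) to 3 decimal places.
axis z_0 = ẑ; lever o_n−o_0 = (7.5751,2.0494,3.8298)
cross product → J_v[:, 0] = (-2.0494,7.5751,0.0000)
J_ω[:, 0] = z_0
entry J[1][0] = 7.5751

7.575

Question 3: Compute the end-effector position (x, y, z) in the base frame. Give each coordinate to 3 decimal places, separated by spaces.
7.575 2.049 3.830

after link 1: o_1 = (1.0000, 1.7321, 0.0000)
after link 2: o_2 = (1.0000, 3.7321, 1.0000)
after link 3: o_3 = (4.0981, 3.0981, -0.7321)
after link 4: o_4 = (7.5751, 2.0494, 3.8298)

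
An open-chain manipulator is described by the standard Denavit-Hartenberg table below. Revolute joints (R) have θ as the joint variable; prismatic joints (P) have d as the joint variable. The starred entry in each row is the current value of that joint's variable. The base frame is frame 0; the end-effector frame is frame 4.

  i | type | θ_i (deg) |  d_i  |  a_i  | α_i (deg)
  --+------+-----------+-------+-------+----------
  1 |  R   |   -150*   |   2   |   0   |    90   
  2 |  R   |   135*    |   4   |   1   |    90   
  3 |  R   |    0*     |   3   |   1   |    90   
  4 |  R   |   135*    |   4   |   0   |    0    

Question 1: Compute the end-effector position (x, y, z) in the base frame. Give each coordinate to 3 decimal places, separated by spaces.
after link 1: o_1 = (0.0000, 0.0000, 2.0000)
after link 2: o_2 = (-1.3876, 3.8177, 2.7071)
after link 3: o_3 = (-2.6124, 3.1105, 5.5355)
after link 4: o_4 = (-0.6124, -0.3536, 5.5355)

-0.612 -0.354 5.536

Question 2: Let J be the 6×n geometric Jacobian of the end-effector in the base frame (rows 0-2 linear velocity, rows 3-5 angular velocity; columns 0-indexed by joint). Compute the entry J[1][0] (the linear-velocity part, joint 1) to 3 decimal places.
-0.612

axis z_0 = ẑ; lever o_n−o_0 = (-0.6124,-0.3536,5.5355)
cross product → J_v[:, 0] = (0.3536,-0.6124,0.0000)
J_ω[:, 0] = z_0
entry J[1][0] = -0.6124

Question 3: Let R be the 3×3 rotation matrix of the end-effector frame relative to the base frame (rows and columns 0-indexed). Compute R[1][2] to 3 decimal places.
-0.866

End-effector z-axis (col 2 of R) = (0.5000,-0.8660,0.0000)
R[1][2] = -0.8660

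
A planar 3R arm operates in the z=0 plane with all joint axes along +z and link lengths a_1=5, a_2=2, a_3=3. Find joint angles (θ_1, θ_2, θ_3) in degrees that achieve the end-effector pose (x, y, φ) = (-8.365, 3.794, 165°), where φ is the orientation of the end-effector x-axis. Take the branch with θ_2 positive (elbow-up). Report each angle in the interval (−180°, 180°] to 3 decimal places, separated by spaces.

134.999 60.013 -30.012

wrist centre = target − a_3·(cos φ, sin φ) = (-5.4672, 3.0175)
cos θ_2 = (38.9961−5²−2²)/(2·5·2) = 0.4998; θ_2 = 60.0129° (elbow-up)
β = atan2(3.0175,-5.4672) = 151.1042°; ψ = atan2(1.7323,5.9996) = 16.1051°
θ_1 = β − ψ = 134.9991°
θ_3 = φ − θ_1 − θ_2 = -30.0121° (wrapped to (-180°,180°])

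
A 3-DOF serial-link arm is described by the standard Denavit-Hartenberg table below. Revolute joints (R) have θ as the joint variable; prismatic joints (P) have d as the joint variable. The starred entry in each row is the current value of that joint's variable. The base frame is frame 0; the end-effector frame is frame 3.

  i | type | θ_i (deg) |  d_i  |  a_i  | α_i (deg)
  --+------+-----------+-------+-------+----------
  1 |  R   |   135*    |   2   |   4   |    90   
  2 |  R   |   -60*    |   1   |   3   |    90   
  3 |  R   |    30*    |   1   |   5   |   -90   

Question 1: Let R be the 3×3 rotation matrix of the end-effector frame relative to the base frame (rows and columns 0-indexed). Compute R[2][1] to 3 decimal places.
0.500

End-effector y-axis (col 1 of R) = (-0.6124,0.6124,0.5000)
R[2][1] = 0.5000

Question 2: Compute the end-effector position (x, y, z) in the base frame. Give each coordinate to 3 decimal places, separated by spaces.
after link 1: o_1 = (-2.8284, 2.8284, 2.0000)
after link 2: o_2 = (-3.1820, 4.5962, -0.5981)
after link 3: o_3 = (-2.3328, 7.2825, -4.8481)

-2.333 7.283 -4.848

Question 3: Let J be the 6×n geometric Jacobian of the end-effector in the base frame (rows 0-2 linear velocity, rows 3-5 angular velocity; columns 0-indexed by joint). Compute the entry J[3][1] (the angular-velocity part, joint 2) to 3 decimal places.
0.707

axis z_1 = (0.7071,0.7071,0.0000); lever o_n−o_1 = (0.4957,4.4541,-6.8481)
cross product → J_v[:, 1] = (-4.8423,4.8423,2.7990)
J_ω[:, 1] = z_1
entry J[3][1] = 0.7071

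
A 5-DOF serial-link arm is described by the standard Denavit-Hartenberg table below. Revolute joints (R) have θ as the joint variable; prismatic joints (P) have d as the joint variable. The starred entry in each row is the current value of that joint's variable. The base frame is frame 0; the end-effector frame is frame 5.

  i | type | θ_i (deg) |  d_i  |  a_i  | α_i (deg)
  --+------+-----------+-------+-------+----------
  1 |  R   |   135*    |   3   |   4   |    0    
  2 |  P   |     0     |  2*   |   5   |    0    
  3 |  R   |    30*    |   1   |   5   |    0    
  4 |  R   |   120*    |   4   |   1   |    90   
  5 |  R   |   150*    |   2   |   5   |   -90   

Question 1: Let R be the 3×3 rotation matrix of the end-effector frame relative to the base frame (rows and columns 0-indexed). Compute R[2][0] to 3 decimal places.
0.500

End-effector x-axis (col 0 of R) = (-0.2241,0.8365,0.5000)
R[2][0] = 0.5000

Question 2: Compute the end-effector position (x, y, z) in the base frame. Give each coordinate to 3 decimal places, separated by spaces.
after link 1: o_1 = (-2.8284, 2.8284, 3.0000)
after link 2: o_2 = (-6.3640, 6.3640, 5.0000)
after link 3: o_3 = (-11.1936, 7.6581, 6.0000)
after link 4: o_4 = (-10.9348, 6.6921, 10.0000)
after link 5: o_5 = (-13.9873, 10.3571, 12.5000)

-13.987 10.357 12.500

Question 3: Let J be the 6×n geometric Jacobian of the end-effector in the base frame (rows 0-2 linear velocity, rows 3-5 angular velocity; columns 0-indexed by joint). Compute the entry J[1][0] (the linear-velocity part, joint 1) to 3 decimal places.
axis z_0 = ẑ; lever o_n−o_0 = (-13.9873,10.3571,12.5000)
cross product → J_v[:, 0] = (-10.3571,-13.9873,0.0000)
J_ω[:, 0] = z_0
entry J[1][0] = -13.9873

-13.987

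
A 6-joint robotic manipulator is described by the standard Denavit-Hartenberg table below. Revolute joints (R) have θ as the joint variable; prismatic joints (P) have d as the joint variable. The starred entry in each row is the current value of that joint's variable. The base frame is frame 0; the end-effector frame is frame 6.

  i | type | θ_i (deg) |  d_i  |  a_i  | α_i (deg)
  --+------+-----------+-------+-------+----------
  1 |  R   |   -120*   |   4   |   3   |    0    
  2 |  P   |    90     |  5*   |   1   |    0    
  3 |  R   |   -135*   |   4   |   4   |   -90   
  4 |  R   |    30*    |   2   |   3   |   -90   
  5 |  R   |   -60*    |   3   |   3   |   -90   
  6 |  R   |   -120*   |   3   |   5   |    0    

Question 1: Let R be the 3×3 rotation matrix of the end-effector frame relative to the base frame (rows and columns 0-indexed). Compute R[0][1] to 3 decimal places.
0.073

End-effector y-axis (col 1 of R) = (0.0734,-0.7568,-0.6495)
R[0][1] = 0.0734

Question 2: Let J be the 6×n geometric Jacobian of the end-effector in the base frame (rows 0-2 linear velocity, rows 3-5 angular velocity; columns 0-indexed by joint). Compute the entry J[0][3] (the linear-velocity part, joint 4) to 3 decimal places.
8.956

axis z_3 = (0.2588,-0.9659,0.0000); lever o_n−o_3 = (-1.1104,-1.2634,-9.2721)
cross product → J_v[:, 3] = (8.9562,2.3998,-1.3995)
J_ω[:, 3] = z_3
entry J[0][3] = 8.9562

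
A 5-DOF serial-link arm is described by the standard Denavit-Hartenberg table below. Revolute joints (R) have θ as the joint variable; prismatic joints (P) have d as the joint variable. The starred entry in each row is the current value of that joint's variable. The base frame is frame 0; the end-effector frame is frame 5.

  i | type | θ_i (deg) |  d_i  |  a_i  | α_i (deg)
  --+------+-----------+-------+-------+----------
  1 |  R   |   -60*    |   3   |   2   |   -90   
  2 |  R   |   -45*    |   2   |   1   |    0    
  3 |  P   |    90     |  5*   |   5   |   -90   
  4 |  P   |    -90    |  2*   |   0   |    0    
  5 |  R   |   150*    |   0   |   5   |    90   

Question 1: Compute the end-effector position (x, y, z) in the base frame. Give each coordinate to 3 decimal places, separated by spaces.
5.610 -4.378 -3.010

after link 1: o_1 = (1.0000, -1.7321, 3.0000)
after link 2: o_2 = (3.0856, -1.3444, 3.7071)
after link 3: o_3 = (9.1835, -1.9063, 0.1716)
after link 4: o_4 = (8.4764, -0.6815, -1.2426)
after link 5: o_5 = (5.6103, -4.3775, -3.0104)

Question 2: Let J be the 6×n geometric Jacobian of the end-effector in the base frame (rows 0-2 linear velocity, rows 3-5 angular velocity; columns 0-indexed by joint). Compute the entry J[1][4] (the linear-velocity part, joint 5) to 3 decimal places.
1.402

axis z_4 = (-0.3536,0.6124,-0.7071); lever o_n−o_4 = (-2.8661,-3.6960,-1.7678)
cross product → J_v[:, 4] = (-3.6960,1.4017,3.0619)
J_ω[:, 4] = z_4
entry J[1][4] = 1.4017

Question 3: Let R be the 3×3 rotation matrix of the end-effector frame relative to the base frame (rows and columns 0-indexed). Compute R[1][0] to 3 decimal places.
-0.739

End-effector x-axis (col 0 of R) = (-0.5732,-0.7392,-0.3536)
R[1][0] = -0.7392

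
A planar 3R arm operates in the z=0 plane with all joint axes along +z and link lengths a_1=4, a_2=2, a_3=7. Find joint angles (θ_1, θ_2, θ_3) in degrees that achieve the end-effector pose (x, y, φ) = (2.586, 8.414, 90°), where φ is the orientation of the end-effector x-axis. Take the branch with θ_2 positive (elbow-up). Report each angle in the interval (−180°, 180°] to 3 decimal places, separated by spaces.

-0.006 134.997 -44.991

wrist centre = target − a_3·(cos φ, sin φ) = (2.5860, 1.4140)
cos θ_2 = (8.6868−4²−2²)/(2·4·2) = -0.7071; θ_2 = 134.9975° (elbow-up)
β = atan2(1.4140,2.5860) = 28.6694°; ψ = atan2(1.4143,2.5858) = 28.6755°
θ_1 = β − ψ = -0.0061°
θ_3 = φ − θ_1 − θ_2 = -44.9913° (wrapped to (-180°,180°])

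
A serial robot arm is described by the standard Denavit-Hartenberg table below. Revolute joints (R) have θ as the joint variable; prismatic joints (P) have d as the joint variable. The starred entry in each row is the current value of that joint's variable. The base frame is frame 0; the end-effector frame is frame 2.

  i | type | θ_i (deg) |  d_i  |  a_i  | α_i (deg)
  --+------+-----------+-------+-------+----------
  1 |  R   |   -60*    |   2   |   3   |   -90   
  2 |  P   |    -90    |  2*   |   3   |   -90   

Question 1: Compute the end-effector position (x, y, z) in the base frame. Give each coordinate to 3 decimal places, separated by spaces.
after link 1: o_1 = (1.5000, -2.5981, 2.0000)
after link 2: o_2 = (3.2321, -1.5981, 5.0000)

3.232 -1.598 5.000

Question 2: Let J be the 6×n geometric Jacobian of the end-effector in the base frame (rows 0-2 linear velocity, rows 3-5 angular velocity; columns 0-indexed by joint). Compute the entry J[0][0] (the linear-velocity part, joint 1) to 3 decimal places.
1.598

axis z_0 = ẑ; lever o_n−o_0 = (3.2321,-1.5981,5.0000)
cross product → J_v[:, 0] = (1.5981,3.2321,-0.0000)
J_ω[:, 0] = z_0
entry J[0][0] = 1.5981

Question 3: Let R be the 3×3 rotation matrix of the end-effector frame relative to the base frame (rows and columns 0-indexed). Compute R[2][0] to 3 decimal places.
End-effector x-axis (col 0 of R) = (-0.0000,-0.0000,1.0000)
R[2][0] = 1.0000

1.000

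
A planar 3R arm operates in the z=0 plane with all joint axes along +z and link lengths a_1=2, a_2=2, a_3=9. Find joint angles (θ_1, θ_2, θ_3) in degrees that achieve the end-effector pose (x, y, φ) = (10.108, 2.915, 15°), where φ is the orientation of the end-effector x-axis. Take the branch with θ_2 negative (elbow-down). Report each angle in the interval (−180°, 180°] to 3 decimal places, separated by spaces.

wrist centre = target − a_3·(cos φ, sin φ) = (1.4147, 0.5856)
cos θ_2 = (2.3442−2²−2²)/(2·2·2) = -0.7070; θ_2 = -134.9889° (elbow-down)
β = atan2(0.5856,1.4147) = 22.4880°; ψ = atan2(-1.4145,0.5861) = -67.4944°
θ_1 = β − ψ = 89.9825°
θ_3 = φ − θ_1 − θ_2 = 60.0064° (wrapped to (-180°,180°])

89.982 -134.989 60.006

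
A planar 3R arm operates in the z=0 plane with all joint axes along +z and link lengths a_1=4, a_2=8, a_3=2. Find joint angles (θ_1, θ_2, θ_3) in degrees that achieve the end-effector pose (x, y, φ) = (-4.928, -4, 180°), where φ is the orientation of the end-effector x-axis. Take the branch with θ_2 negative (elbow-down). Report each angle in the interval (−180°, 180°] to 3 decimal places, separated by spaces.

0.005 -150.002 -30.003

wrist centre = target − a_3·(cos φ, sin φ) = (-2.9280, -4.0000)
cos θ_2 = (24.5732−4²−8²)/(2·4·8) = -0.8660; θ_2 = -150.0021° (elbow-down)
β = atan2(-4.0000,-2.9280) = -126.2041°; ψ = atan2(-3.9997,-2.9284) = -126.2092°
θ_1 = β − ψ = 0.0050°
θ_3 = φ − θ_1 − θ_2 = -30.0029° (wrapped to (-180°,180°])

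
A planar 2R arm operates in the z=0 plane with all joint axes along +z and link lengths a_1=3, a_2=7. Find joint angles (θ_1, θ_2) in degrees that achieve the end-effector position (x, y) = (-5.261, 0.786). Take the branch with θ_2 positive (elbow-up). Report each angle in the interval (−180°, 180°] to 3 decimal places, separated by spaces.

59.990 135.011

cos θ_2 = (28.2959−3²−7²)/(2·3·7) = -0.7072; θ_2 = 135.0108° (elbow-up)
β = atan2(0.7860,-5.2610) = 171.5028°; ψ = atan2(4.9488,-1.9507) = 111.5129°
θ_1 = β − ψ = 59.9899°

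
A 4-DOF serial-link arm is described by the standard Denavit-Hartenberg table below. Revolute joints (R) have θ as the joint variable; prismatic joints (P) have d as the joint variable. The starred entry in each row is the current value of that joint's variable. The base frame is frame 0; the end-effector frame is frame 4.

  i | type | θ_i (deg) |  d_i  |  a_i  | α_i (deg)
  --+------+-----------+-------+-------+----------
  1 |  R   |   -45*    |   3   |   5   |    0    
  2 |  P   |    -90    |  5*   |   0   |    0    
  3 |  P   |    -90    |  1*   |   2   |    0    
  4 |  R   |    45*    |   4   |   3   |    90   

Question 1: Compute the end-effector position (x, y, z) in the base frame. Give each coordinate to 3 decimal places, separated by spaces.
-0.879 -2.121 13.000

after link 1: o_1 = (3.5355, -3.5355, 3.0000)
after link 2: o_2 = (3.5355, -3.5355, 8.0000)
after link 3: o_3 = (2.1213, -2.1213, 9.0000)
after link 4: o_4 = (-0.8787, -2.1213, 13.0000)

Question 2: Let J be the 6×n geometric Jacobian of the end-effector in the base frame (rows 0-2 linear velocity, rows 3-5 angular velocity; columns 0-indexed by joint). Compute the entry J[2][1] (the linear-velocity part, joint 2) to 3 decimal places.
1.000

prismatic axis z_1 = (0.0000,0.0000,1.0000)
J_v[:, 1] = z_1; J_ω[:, 1] = (0,0,0)
entry J[2][1] = 1.0000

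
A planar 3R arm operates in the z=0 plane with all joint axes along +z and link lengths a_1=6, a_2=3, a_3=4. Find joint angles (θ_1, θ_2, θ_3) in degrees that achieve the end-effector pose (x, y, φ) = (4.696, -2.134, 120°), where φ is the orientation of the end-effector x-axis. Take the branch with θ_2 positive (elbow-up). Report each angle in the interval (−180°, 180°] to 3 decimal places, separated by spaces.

-49.795 30.006 139.789

wrist centre = target − a_3·(cos φ, sin φ) = (6.6960, -5.5981)
cos θ_2 = (76.1752−6²−3²)/(2·6·3) = 0.8660; θ_2 = 30.0056° (elbow-up)
β = atan2(-5.5981,6.6960) = -39.8969°; ψ = atan2(1.5003,8.5979) = 9.8979°
θ_1 = β − ψ = -49.7948°
θ_3 = φ − θ_1 − θ_2 = 139.7892° (wrapped to (-180°,180°])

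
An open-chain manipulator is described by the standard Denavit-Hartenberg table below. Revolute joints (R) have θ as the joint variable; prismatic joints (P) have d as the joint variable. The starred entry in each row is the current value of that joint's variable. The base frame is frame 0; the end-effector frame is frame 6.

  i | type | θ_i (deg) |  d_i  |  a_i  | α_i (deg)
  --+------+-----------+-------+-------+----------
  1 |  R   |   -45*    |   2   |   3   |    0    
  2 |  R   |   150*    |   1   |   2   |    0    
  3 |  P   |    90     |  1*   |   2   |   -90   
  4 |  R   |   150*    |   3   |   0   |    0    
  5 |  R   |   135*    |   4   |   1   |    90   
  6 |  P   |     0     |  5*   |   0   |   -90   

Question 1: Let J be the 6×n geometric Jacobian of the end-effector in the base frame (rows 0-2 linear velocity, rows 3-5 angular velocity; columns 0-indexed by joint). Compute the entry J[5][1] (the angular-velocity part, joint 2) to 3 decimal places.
axis z_1 = (0.0000,0.0000,1.0000); lever o_n−o_1 = (3.7773,-4.1643,4.2600)
cross product → J_v[:, 1] = (4.1643,3.7773,-0.0000)
J_ω[:, 1] = z_1
entry J[5][1] = 1.0000

1.000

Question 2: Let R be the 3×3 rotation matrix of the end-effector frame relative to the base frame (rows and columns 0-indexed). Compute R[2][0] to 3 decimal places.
0.966

End-effector x-axis (col 0 of R) = (-0.2500,-0.0670,0.9659)
R[2][0] = 0.9659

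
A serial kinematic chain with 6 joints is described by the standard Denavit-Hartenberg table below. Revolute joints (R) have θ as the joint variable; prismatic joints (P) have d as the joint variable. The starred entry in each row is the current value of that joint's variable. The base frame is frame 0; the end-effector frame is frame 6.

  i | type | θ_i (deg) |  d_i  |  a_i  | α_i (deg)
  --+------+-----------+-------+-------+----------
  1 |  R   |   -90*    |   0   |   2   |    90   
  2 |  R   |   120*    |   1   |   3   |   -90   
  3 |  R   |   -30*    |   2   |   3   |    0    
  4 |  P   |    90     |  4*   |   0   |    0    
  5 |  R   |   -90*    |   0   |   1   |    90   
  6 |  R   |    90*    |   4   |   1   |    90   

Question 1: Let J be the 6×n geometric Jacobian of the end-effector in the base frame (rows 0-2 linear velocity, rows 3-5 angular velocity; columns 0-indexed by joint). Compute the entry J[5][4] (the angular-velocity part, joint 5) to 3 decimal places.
axis z_4 = (-0.0000,0.8660,-0.5000); lever o_n−o_4 = (-3.9641,0.2990,-1.4821)
cross product → J_v[:, 4] = (-1.1340,1.9821,3.4330)
J_ω[:, 4] = z_4
entry J[5][4] = -0.5000

-0.500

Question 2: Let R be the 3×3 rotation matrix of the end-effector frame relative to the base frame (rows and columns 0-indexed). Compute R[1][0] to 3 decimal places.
End-effector x-axis (col 0 of R) = (-0.0000,0.8660,-0.5000)
R[1][0] = 0.8660

0.866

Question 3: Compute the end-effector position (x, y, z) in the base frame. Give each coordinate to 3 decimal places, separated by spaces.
after link 1: o_1 = (0.0000, -2.0000, 0.0000)
after link 2: o_2 = (-1.0000, -0.5000, 2.5981)
after link 3: o_3 = (-2.5000, 2.5311, 3.8481)
after link 4: o_4 = (-2.5000, 5.9952, 1.8481)
after link 5: o_5 = (-3.0000, 6.4282, 2.5981)
after link 6: o_6 = (-6.4641, 6.2942, 0.3660)

-6.464 6.294 0.366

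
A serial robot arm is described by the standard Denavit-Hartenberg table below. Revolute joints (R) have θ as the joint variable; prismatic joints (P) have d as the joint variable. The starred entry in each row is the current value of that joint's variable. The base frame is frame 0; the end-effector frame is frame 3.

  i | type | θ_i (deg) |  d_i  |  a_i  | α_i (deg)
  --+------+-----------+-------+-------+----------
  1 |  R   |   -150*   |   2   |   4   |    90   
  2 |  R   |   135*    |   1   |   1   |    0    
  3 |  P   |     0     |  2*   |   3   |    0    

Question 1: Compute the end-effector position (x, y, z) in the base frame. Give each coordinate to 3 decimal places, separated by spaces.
after link 1: o_1 = (-3.4641, -2.0000, 2.0000)
after link 2: o_2 = (-3.3517, -0.7804, 2.7071)
after link 3: o_3 = (-2.5146, 2.0123, 4.8284)

-2.515 2.012 4.828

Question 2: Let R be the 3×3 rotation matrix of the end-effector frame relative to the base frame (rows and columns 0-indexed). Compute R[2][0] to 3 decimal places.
End-effector x-axis (col 0 of R) = (0.6124,0.3536,0.7071)
R[2][0] = 0.7071

0.707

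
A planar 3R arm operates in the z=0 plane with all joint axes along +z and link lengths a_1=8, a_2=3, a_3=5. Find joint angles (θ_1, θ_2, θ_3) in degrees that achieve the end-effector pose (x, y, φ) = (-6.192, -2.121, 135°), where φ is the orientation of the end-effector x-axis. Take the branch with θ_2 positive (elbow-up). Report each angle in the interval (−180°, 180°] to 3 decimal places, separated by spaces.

-134.996 135.010 134.986

wrist centre = target − a_3·(cos φ, sin φ) = (-2.6565, -5.6565)
cos θ_2 = (39.0532−8²−3²)/(2·8·3) = -0.7072; θ_2 = 135.0096° (elbow-up)
β = atan2(-5.6565,-2.6565) = -115.1561°; ψ = atan2(2.1210,5.8783) = 19.8400°
θ_1 = β − ψ = -134.9961°
θ_3 = φ − θ_1 − θ_2 = 134.9865° (wrapped to (-180°,180°])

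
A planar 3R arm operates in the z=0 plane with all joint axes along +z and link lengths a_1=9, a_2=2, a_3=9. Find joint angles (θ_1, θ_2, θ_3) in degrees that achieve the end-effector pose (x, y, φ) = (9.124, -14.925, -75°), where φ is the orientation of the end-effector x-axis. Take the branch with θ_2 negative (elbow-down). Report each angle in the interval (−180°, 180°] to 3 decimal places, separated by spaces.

wrist centre = target − a_3·(cos φ, sin φ) = (6.7946, -6.2317)
cos θ_2 = (85.0007−9²−2²)/(2·9·2) = 0.0000; θ_2 = -89.9990° (elbow-down)
β = atan2(-6.2317,6.7946) = -42.5254°; ψ = atan2(-2.0000,9.0000) = -12.5288°
θ_1 = β − ψ = -29.9966°
θ_3 = φ − θ_1 − θ_2 = 44.9956° (wrapped to (-180°,180°])

-29.997 -89.999 44.996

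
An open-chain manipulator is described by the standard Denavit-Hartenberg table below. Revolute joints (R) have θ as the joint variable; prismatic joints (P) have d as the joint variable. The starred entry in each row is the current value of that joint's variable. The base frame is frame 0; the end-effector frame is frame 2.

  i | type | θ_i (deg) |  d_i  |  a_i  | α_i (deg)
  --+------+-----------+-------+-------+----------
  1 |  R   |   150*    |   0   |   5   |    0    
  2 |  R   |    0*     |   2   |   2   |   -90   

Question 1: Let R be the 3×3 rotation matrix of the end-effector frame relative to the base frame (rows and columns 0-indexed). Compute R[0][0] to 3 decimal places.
End-effector x-axis (col 0 of R) = (-0.8660,0.5000,0.0000)
R[0][0] = -0.8660

-0.866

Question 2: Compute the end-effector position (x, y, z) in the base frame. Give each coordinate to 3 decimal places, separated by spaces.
after link 1: o_1 = (-4.3301, 2.5000, 0.0000)
after link 2: o_2 = (-6.0622, 3.5000, 2.0000)

-6.062 3.500 2.000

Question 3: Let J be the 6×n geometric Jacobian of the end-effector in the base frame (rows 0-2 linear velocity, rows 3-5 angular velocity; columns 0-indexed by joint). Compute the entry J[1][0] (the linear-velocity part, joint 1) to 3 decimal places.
axis z_0 = ẑ; lever o_n−o_0 = (-6.0622,3.5000,2.0000)
cross product → J_v[:, 0] = (-3.5000,-6.0622,0.0000)
J_ω[:, 0] = z_0
entry J[1][0] = -6.0622

-6.062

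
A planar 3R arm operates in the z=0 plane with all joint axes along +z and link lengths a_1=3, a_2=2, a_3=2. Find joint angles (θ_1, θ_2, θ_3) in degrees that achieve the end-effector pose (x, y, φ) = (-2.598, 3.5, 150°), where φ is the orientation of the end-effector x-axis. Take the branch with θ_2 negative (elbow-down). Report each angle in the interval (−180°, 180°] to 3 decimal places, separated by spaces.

wrist centre = target − a_3·(cos φ, sin φ) = (-0.8659, 2.5000)
cos θ_2 = (6.9999−3²−2²)/(2·3·2) = -0.5000; θ_2 = -120.0007° (elbow-down)
β = atan2(2.5000,-0.8659) = 109.1050°; ψ = atan2(-1.7320,2.0000) = -40.8935°
θ_1 = β − ψ = 149.9985°
θ_3 = φ − θ_1 − θ_2 = 120.0022° (wrapped to (-180°,180°])

149.999 -120.001 120.002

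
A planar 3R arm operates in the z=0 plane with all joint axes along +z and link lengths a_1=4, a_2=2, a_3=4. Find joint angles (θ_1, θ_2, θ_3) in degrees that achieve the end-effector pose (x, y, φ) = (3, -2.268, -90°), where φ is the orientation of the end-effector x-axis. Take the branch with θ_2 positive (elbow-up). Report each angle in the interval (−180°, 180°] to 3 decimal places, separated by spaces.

-0.001 120.001 150.000

wrist centre = target − a_3·(cos φ, sin φ) = (3.0000, 1.7320)
cos θ_2 = (11.9998−4²−2²)/(2·4·2) = -0.5000; θ_2 = 120.0007° (elbow-up)
β = atan2(1.7320,3.0000) = 29.9993°; ψ = atan2(1.7320,3.0000) = 30.0000°
θ_1 = β − ψ = -0.0007°
θ_3 = φ − θ_1 − θ_2 = 150.0000° (wrapped to (-180°,180°])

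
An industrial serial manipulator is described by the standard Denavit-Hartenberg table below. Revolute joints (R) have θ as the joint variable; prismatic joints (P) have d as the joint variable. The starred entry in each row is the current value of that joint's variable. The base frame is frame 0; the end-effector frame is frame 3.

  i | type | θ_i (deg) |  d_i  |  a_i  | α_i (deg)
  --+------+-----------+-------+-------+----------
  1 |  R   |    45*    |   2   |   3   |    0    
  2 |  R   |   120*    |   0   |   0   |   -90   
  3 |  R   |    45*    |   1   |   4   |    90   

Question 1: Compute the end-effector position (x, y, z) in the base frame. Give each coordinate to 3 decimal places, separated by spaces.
-0.870 1.887 -0.828

after link 1: o_1 = (2.1213, 2.1213, 2.0000)
after link 2: o_2 = (2.1213, 2.1213, 2.0000)
after link 3: o_3 = (-0.8695, 1.8874, -0.8284)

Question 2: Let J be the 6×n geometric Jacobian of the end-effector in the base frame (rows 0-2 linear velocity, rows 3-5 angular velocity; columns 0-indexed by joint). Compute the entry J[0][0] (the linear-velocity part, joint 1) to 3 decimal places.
axis z_0 = ẑ; lever o_n−o_0 = (-0.8695,1.8874,-0.8284)
cross product → J_v[:, 0] = (-1.8874,-0.8695,0.0000)
J_ω[:, 0] = z_0
entry J[0][0] = -1.8874

-1.887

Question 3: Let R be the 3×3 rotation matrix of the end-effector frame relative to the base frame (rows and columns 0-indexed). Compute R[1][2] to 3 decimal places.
0.183

End-effector z-axis (col 2 of R) = (-0.6830,0.1830,0.7071)
R[1][2] = 0.1830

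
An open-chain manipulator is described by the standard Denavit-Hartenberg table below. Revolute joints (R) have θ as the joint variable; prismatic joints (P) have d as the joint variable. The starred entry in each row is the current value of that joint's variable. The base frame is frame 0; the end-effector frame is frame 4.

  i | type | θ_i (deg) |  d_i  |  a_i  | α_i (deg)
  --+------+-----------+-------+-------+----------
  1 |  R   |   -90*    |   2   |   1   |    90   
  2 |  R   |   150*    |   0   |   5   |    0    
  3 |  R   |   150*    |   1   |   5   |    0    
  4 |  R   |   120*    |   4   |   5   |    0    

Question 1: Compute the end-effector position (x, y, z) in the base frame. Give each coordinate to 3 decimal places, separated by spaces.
after link 1: o_1 = (0.0000, -1.0000, 2.0000)
after link 2: o_2 = (-0.0000, 3.3301, 4.5000)
after link 3: o_3 = (-1.0000, 0.8301, 0.1699)
after link 4: o_4 = (-5.0000, -1.6699, 4.5000)

-5.000 -1.670 4.500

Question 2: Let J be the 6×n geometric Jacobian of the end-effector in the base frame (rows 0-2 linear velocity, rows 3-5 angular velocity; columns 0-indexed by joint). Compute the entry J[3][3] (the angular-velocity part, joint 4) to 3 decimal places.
-1.000

axis z_3 = (-1.0000,-0.0000,0.0000); lever o_n−o_3 = (-4.0000,-2.5000,4.3301)
cross product → J_v[:, 3] = (-0.0000,4.3301,2.5000)
J_ω[:, 3] = z_3
entry J[3][3] = -1.0000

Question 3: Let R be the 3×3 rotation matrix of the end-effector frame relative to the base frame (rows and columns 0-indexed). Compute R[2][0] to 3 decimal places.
0.866

End-effector x-axis (col 0 of R) = (0.0000,-0.5000,0.8660)
R[2][0] = 0.8660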